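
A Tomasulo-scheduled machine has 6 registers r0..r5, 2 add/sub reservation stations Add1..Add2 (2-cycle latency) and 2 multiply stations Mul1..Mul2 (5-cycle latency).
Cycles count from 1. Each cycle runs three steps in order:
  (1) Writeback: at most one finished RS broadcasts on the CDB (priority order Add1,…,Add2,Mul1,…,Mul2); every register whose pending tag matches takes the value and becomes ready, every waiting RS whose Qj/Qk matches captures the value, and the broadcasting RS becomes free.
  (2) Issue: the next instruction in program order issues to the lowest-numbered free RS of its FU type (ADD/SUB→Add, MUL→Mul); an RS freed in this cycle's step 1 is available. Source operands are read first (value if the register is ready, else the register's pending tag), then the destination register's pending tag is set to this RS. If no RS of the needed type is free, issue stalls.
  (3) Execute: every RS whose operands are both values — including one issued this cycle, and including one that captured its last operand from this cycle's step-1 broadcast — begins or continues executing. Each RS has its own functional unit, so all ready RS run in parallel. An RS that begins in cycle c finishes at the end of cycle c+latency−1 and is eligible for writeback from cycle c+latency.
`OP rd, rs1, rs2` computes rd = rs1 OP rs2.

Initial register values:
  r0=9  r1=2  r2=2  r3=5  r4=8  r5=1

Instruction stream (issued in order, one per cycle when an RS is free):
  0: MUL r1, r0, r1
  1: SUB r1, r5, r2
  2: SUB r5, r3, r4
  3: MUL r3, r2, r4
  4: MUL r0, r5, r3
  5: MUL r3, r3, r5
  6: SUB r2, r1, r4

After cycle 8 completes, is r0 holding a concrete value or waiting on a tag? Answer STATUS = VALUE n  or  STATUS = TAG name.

STATUS = TAG Mul1

c1: issue MUL r1<-Mul1 | r0:9,r1:Mul1,r2:2,r3:5,r4:8,r5:1
c2: issue SUB r1<-Add1 | r0:9,r1:Add1,r2:2,r3:5,r4:8,r5:1
c3: issue SUB r5<-Add2 | r0:9,r1:Add1,r2:2,r3:5,r4:8,r5:Add2
c4: CDB Add1=-1; issue MUL r3<-Mul2 | r0:9,r1:-1,r2:2,r3:Mul2,r4:8,r5:Add2
c5: CDB Add2=-3; stall | r0:9,r1:-1,r2:2,r3:Mul2,r4:8,r5:-3
c6: CDB Mul1=18; issue MUL r0<-Mul1 | r0:Mul1,r1:-1,r2:2,r3:Mul2,r4:8,r5:-3
c7: stall | r0:Mul1,r1:-1,r2:2,r3:Mul2,r4:8,r5:-3
c8: stall | r0:Mul1,r1:-1,r2:2,r3:Mul2,r4:8,r5:-3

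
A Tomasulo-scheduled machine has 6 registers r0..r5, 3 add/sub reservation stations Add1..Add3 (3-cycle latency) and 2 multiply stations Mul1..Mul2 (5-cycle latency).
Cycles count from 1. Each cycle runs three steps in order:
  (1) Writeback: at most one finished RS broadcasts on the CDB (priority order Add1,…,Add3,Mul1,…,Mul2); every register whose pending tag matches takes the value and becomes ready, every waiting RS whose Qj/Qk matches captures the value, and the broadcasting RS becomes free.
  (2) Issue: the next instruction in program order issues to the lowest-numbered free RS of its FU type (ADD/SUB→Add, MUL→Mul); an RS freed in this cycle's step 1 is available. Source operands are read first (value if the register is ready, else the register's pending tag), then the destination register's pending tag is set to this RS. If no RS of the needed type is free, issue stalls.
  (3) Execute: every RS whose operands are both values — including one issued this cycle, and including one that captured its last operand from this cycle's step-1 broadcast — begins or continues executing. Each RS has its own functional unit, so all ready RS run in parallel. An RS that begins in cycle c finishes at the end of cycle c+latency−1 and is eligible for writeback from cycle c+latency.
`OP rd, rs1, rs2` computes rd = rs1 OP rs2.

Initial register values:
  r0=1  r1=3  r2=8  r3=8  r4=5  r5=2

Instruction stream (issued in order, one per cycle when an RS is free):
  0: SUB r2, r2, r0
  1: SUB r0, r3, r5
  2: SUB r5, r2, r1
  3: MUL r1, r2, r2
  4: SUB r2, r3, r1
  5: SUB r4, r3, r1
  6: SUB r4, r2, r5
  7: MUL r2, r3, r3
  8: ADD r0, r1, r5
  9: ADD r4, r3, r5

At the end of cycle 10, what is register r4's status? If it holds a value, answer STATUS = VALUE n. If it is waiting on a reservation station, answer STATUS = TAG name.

STATUS = TAG Add3

cycle 1: issue SUB r2<-Add1 // r0:1,r1:3,r2:Add1,r3:8,r4:5,r5:2
cycle 2: issue SUB r0<-Add2 // r0:Add2,r1:3,r2:Add1,r3:8,r4:5,r5:2
cycle 3: issue SUB r5<-Add3 // r0:Add2,r1:3,r2:Add1,r3:8,r4:5,r5:Add3
cycle 4: CDB Add1=7; issue MUL r1<-Mul1 // r0:Add2,r1:Mul1,r2:7,r3:8,r4:5,r5:Add3
cycle 5: CDB Add2=6; issue SUB r2<-Add1 // r0:6,r1:Mul1,r2:Add1,r3:8,r4:5,r5:Add3
cycle 6: issue SUB r4<-Add2 // r0:6,r1:Mul1,r2:Add1,r3:8,r4:Add2,r5:Add3
cycle 7: CDB Add3=4; issue SUB r4<-Add3 // r0:6,r1:Mul1,r2:Add1,r3:8,r4:Add3,r5:4
cycle 8: issue MUL r2<-Mul2 // r0:6,r1:Mul1,r2:Mul2,r3:8,r4:Add3,r5:4
cycle 9: CDB Mul1=49; stall // r0:6,r1:49,r2:Mul2,r3:8,r4:Add3,r5:4
cycle 10: stall // r0:6,r1:49,r2:Mul2,r3:8,r4:Add3,r5:4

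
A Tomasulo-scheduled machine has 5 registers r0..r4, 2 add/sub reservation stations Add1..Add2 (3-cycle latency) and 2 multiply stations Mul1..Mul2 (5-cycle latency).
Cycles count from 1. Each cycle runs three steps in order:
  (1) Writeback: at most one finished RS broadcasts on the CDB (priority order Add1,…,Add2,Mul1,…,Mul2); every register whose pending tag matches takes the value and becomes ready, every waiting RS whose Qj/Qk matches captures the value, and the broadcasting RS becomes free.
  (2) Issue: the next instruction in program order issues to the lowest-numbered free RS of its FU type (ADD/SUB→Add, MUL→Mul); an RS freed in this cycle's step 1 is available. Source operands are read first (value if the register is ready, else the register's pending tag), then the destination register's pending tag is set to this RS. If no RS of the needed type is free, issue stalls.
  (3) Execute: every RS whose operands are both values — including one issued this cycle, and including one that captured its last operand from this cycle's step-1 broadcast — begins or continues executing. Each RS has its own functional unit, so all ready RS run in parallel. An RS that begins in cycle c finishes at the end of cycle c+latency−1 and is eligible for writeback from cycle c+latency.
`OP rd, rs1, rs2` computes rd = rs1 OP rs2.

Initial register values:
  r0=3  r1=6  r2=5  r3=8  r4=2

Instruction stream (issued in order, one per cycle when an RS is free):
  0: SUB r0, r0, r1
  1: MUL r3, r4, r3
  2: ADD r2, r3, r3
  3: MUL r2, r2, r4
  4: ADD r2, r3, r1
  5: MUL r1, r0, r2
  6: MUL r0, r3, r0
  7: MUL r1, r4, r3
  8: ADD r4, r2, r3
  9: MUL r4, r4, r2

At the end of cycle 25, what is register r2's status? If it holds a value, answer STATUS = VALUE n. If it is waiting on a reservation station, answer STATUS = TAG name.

STATUS = VALUE 22

  c1: issue SUB r0<-Add1  regs: r0:Add1,r1:6,r2:5,r3:8,r4:2
  c2: issue MUL r3<-Mul1  regs: r0:Add1,r1:6,r2:5,r3:Mul1,r4:2
  c3: issue ADD r2<-Add2  regs: r0:Add1,r1:6,r2:Add2,r3:Mul1,r4:2
  c4: CDB Add1=-3; issue MUL r2<-Mul2  regs: r0:-3,r1:6,r2:Mul2,r3:Mul1,r4:2
  c5: issue ADD r2<-Add1  regs: r0:-3,r1:6,r2:Add1,r3:Mul1,r4:2
  c6: stall  regs: r0:-3,r1:6,r2:Add1,r3:Mul1,r4:2
  c7: CDB Mul1=16; issue MUL r1<-Mul1  regs: r0:-3,r1:Mul1,r2:Add1,r3:16,r4:2
  c8: stall  regs: r0:-3,r1:Mul1,r2:Add1,r3:16,r4:2
  c9: stall  regs: r0:-3,r1:Mul1,r2:Add1,r3:16,r4:2
  c10: CDB Add1=22; stall  regs: r0:-3,r1:Mul1,r2:22,r3:16,r4:2
  c11: CDB Add2=32; stall  regs: r0:-3,r1:Mul1,r2:22,r3:16,r4:2
  c12: stall  regs: r0:-3,r1:Mul1,r2:22,r3:16,r4:2
  c13: stall  regs: r0:-3,r1:Mul1,r2:22,r3:16,r4:2
  c14: stall  regs: r0:-3,r1:Mul1,r2:22,r3:16,r4:2
  c15: CDB Mul1=-66; issue MUL r0<-Mul1  regs: r0:Mul1,r1:-66,r2:22,r3:16,r4:2
  c16: CDB Mul2=64; issue MUL r1<-Mul2  regs: r0:Mul1,r1:Mul2,r2:22,r3:16,r4:2
  c17: issue ADD r4<-Add1  regs: r0:Mul1,r1:Mul2,r2:22,r3:16,r4:Add1
  c18: stall  regs: r0:Mul1,r1:Mul2,r2:22,r3:16,r4:Add1
  c19: stall  regs: r0:Mul1,r1:Mul2,r2:22,r3:16,r4:Add1
  c20: CDB Add1=38; stall  regs: r0:Mul1,r1:Mul2,r2:22,r3:16,r4:38
  c21: CDB Mul1=-48; issue MUL r4<-Mul1  regs: r0:-48,r1:Mul2,r2:22,r3:16,r4:Mul1
  c22: CDB Mul2=32  regs: r0:-48,r1:32,r2:22,r3:16,r4:Mul1
  c23: -  regs: r0:-48,r1:32,r2:22,r3:16,r4:Mul1
  c24: -  regs: r0:-48,r1:32,r2:22,r3:16,r4:Mul1
  c25: -  regs: r0:-48,r1:32,r2:22,r3:16,r4:Mul1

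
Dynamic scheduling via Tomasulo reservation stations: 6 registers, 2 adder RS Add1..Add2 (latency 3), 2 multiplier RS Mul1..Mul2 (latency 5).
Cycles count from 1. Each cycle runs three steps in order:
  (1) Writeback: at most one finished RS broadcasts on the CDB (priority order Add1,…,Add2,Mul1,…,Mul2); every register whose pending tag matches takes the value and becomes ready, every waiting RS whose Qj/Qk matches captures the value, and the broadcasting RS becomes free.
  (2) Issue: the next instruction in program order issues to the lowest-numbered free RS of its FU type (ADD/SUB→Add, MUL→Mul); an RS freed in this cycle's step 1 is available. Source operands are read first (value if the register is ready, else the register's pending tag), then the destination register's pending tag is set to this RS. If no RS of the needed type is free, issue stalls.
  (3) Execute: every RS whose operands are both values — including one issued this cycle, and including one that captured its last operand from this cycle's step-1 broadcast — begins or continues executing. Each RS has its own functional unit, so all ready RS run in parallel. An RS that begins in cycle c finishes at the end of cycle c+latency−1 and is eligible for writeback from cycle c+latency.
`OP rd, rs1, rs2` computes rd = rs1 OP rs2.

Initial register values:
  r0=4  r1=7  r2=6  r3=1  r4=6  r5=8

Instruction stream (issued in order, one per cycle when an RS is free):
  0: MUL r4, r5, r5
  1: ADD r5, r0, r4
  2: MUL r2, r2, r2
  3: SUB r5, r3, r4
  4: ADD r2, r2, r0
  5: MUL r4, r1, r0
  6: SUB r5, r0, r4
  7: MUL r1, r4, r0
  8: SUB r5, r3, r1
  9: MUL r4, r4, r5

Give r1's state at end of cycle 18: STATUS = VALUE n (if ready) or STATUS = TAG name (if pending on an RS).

cycle 1: issue MUL r4<-Mul1 // r0:4,r1:7,r2:6,r3:1,r4:Mul1,r5:8
cycle 2: issue ADD r5<-Add1 // r0:4,r1:7,r2:6,r3:1,r4:Mul1,r5:Add1
cycle 3: issue MUL r2<-Mul2 // r0:4,r1:7,r2:Mul2,r3:1,r4:Mul1,r5:Add1
cycle 4: issue SUB r5<-Add2 // r0:4,r1:7,r2:Mul2,r3:1,r4:Mul1,r5:Add2
cycle 5: stall // r0:4,r1:7,r2:Mul2,r3:1,r4:Mul1,r5:Add2
cycle 6: CDB Mul1=64; stall // r0:4,r1:7,r2:Mul2,r3:1,r4:64,r5:Add2
cycle 7: stall // r0:4,r1:7,r2:Mul2,r3:1,r4:64,r5:Add2
cycle 8: CDB Mul2=36; stall // r0:4,r1:7,r2:36,r3:1,r4:64,r5:Add2
cycle 9: CDB Add1=68; issue ADD r2<-Add1 // r0:4,r1:7,r2:Add1,r3:1,r4:64,r5:Add2
cycle 10: CDB Add2=-63; issue MUL r4<-Mul1 // r0:4,r1:7,r2:Add1,r3:1,r4:Mul1,r5:-63
cycle 11: issue SUB r5<-Add2 // r0:4,r1:7,r2:Add1,r3:1,r4:Mul1,r5:Add2
cycle 12: CDB Add1=40; issue MUL r1<-Mul2 // r0:4,r1:Mul2,r2:40,r3:1,r4:Mul1,r5:Add2
cycle 13: issue SUB r5<-Add1 // r0:4,r1:Mul2,r2:40,r3:1,r4:Mul1,r5:Add1
cycle 14: stall // r0:4,r1:Mul2,r2:40,r3:1,r4:Mul1,r5:Add1
cycle 15: CDB Mul1=28; issue MUL r4<-Mul1 // r0:4,r1:Mul2,r2:40,r3:1,r4:Mul1,r5:Add1
cycle 16: - // r0:4,r1:Mul2,r2:40,r3:1,r4:Mul1,r5:Add1
cycle 17: - // r0:4,r1:Mul2,r2:40,r3:1,r4:Mul1,r5:Add1
cycle 18: CDB Add2=-24 // r0:4,r1:Mul2,r2:40,r3:1,r4:Mul1,r5:Add1

STATUS = TAG Mul2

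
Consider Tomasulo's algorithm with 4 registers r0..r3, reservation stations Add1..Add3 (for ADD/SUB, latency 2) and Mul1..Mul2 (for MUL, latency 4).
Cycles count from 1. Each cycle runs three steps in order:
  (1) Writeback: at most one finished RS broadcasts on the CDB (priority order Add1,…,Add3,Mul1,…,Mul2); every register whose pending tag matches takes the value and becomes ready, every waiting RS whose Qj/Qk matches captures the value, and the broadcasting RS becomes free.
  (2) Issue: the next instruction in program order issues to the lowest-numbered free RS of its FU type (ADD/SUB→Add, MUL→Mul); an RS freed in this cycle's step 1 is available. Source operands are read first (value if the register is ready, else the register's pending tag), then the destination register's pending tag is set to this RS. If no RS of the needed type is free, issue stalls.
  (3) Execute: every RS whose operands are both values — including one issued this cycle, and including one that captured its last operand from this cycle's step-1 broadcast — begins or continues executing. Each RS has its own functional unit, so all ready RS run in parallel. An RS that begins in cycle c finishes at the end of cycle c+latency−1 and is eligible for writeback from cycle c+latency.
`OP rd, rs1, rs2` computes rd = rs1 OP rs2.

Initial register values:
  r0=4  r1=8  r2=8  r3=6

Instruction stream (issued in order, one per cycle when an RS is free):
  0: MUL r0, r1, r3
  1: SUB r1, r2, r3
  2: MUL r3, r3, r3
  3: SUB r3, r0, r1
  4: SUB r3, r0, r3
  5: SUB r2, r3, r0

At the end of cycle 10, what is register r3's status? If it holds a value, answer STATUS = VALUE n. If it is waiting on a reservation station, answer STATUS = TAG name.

c1: issue MUL r0<-Mul1 | r0:Mul1,r1:8,r2:8,r3:6
c2: issue SUB r1<-Add1 | r0:Mul1,r1:Add1,r2:8,r3:6
c3: issue MUL r3<-Mul2 | r0:Mul1,r1:Add1,r2:8,r3:Mul2
c4: CDB Add1=2; issue SUB r3<-Add1 | r0:Mul1,r1:2,r2:8,r3:Add1
c5: CDB Mul1=48; issue SUB r3<-Add2 | r0:48,r1:2,r2:8,r3:Add2
c6: issue SUB r2<-Add3 | r0:48,r1:2,r2:Add3,r3:Add2
c7: CDB Add1=46 | r0:48,r1:2,r2:Add3,r3:Add2
c8: CDB Mul2=36 | r0:48,r1:2,r2:Add3,r3:Add2
c9: CDB Add2=2 | r0:48,r1:2,r2:Add3,r3:2
c10: - | r0:48,r1:2,r2:Add3,r3:2

STATUS = VALUE 2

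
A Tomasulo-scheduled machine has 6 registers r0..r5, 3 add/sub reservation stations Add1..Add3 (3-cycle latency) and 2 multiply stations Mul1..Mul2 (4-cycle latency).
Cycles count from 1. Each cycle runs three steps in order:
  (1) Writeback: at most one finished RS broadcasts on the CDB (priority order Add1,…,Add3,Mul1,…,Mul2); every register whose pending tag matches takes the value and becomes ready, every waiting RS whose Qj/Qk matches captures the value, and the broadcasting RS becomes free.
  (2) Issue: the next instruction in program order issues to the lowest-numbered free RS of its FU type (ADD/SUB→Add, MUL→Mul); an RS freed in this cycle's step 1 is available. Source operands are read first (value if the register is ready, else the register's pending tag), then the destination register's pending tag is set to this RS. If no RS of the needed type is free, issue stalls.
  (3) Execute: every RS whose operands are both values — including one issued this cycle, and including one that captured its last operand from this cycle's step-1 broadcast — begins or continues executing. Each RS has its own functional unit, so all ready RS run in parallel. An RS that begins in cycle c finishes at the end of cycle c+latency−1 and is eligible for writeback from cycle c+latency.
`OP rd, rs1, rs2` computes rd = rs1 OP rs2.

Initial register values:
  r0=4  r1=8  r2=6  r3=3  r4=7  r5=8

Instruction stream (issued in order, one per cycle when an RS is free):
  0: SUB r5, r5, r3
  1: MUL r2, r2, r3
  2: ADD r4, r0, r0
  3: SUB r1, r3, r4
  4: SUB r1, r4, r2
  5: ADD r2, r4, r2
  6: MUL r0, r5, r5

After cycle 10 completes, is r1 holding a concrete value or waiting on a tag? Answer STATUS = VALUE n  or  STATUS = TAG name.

  c1: issue SUB r5<-Add1  regs: r0:4,r1:8,r2:6,r3:3,r4:7,r5:Add1
  c2: issue MUL r2<-Mul1  regs: r0:4,r1:8,r2:Mul1,r3:3,r4:7,r5:Add1
  c3: issue ADD r4<-Add2  regs: r0:4,r1:8,r2:Mul1,r3:3,r4:Add2,r5:Add1
  c4: CDB Add1=5; issue SUB r1<-Add1  regs: r0:4,r1:Add1,r2:Mul1,r3:3,r4:Add2,r5:5
  c5: issue SUB r1<-Add3  regs: r0:4,r1:Add3,r2:Mul1,r3:3,r4:Add2,r5:5
  c6: CDB Add2=8; issue ADD r2<-Add2  regs: r0:4,r1:Add3,r2:Add2,r3:3,r4:8,r5:5
  c7: CDB Mul1=18; issue MUL r0<-Mul1  regs: r0:Mul1,r1:Add3,r2:Add2,r3:3,r4:8,r5:5
  c8: -  regs: r0:Mul1,r1:Add3,r2:Add2,r3:3,r4:8,r5:5
  c9: CDB Add1=-5  regs: r0:Mul1,r1:Add3,r2:Add2,r3:3,r4:8,r5:5
  c10: CDB Add2=26  regs: r0:Mul1,r1:Add3,r2:26,r3:3,r4:8,r5:5

STATUS = TAG Add3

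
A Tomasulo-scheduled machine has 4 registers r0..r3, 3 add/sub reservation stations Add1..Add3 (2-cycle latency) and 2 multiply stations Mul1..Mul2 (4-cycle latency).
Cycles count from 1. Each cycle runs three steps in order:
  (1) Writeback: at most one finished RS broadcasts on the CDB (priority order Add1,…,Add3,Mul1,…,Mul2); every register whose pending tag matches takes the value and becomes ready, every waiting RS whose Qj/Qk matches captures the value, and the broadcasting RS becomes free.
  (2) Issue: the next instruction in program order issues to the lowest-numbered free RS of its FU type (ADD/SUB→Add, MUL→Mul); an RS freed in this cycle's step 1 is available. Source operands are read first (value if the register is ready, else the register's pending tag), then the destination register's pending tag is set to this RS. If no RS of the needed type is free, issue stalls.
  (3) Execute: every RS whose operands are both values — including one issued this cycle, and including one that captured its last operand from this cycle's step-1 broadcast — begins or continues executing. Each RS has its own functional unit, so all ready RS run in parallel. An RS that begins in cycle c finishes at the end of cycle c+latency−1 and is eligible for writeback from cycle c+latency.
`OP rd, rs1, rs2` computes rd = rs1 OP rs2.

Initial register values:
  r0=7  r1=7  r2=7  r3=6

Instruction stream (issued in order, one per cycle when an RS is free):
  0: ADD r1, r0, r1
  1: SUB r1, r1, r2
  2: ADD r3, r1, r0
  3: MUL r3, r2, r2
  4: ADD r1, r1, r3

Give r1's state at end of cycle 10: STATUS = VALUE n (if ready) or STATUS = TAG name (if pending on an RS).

STATUS = VALUE 56

cycle 1: issue ADD r1<-Add1 // r0:7,r1:Add1,r2:7,r3:6
cycle 2: issue SUB r1<-Add2 // r0:7,r1:Add2,r2:7,r3:6
cycle 3: CDB Add1=14; issue ADD r3<-Add1 // r0:7,r1:Add2,r2:7,r3:Add1
cycle 4: issue MUL r3<-Mul1 // r0:7,r1:Add2,r2:7,r3:Mul1
cycle 5: CDB Add2=7; issue ADD r1<-Add2 // r0:7,r1:Add2,r2:7,r3:Mul1
cycle 6: - // r0:7,r1:Add2,r2:7,r3:Mul1
cycle 7: CDB Add1=14 // r0:7,r1:Add2,r2:7,r3:Mul1
cycle 8: CDB Mul1=49 // r0:7,r1:Add2,r2:7,r3:49
cycle 9: - // r0:7,r1:Add2,r2:7,r3:49
cycle 10: CDB Add2=56 // r0:7,r1:56,r2:7,r3:49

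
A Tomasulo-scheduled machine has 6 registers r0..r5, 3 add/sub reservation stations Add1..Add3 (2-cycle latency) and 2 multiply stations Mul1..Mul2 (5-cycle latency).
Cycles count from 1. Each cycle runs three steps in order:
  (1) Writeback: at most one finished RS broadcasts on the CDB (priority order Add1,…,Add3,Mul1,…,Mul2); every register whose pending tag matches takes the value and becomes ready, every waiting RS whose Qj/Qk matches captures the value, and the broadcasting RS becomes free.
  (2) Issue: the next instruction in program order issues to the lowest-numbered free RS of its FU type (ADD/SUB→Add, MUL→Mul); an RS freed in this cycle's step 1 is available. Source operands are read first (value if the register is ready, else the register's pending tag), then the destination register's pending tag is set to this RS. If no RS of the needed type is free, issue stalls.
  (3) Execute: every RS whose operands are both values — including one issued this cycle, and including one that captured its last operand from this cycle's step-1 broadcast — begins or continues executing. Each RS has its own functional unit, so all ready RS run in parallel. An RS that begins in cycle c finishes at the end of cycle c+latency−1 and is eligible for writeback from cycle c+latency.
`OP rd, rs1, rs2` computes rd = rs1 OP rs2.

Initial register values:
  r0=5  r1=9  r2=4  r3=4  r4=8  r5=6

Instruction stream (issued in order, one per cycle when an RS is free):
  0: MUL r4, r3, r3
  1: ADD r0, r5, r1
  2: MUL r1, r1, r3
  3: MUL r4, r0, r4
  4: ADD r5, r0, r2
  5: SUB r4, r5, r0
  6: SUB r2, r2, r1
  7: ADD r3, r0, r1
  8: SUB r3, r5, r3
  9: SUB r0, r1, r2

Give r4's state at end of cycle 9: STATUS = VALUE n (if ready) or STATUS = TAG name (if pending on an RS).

cycle 1: issue MUL r4<-Mul1 // r0:5,r1:9,r2:4,r3:4,r4:Mul1,r5:6
cycle 2: issue ADD r0<-Add1 // r0:Add1,r1:9,r2:4,r3:4,r4:Mul1,r5:6
cycle 3: issue MUL r1<-Mul2 // r0:Add1,r1:Mul2,r2:4,r3:4,r4:Mul1,r5:6
cycle 4: CDB Add1=15; stall // r0:15,r1:Mul2,r2:4,r3:4,r4:Mul1,r5:6
cycle 5: stall // r0:15,r1:Mul2,r2:4,r3:4,r4:Mul1,r5:6
cycle 6: CDB Mul1=16; issue MUL r4<-Mul1 // r0:15,r1:Mul2,r2:4,r3:4,r4:Mul1,r5:6
cycle 7: issue ADD r5<-Add1 // r0:15,r1:Mul2,r2:4,r3:4,r4:Mul1,r5:Add1
cycle 8: CDB Mul2=36; issue SUB r4<-Add2 // r0:15,r1:36,r2:4,r3:4,r4:Add2,r5:Add1
cycle 9: CDB Add1=19; issue SUB r2<-Add1 // r0:15,r1:36,r2:Add1,r3:4,r4:Add2,r5:19

STATUS = TAG Add2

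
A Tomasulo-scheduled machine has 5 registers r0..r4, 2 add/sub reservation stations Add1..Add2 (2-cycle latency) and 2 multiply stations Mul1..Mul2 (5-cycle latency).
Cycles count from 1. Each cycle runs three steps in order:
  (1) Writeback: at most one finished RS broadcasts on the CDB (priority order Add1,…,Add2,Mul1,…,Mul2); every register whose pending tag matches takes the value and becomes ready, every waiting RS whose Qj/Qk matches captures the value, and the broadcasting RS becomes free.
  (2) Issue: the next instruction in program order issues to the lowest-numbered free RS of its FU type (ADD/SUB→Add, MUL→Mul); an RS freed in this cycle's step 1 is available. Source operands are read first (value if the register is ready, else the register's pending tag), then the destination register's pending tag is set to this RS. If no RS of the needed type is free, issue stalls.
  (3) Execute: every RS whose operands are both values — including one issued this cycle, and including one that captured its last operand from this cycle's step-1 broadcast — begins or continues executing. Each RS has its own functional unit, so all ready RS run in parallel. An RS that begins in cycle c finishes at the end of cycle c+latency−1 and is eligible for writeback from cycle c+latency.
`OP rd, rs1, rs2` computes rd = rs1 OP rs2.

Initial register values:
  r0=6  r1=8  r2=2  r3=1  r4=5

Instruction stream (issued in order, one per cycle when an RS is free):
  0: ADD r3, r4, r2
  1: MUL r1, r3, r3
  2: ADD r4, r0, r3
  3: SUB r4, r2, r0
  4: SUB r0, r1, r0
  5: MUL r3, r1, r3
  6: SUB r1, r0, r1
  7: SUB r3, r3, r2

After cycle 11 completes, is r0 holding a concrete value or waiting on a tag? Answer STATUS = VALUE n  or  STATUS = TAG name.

  c1: issue ADD r3<-Add1  regs: r0:6,r1:8,r2:2,r3:Add1,r4:5
  c2: issue MUL r1<-Mul1  regs: r0:6,r1:Mul1,r2:2,r3:Add1,r4:5
  c3: CDB Add1=7; issue ADD r4<-Add1  regs: r0:6,r1:Mul1,r2:2,r3:7,r4:Add1
  c4: issue SUB r4<-Add2  regs: r0:6,r1:Mul1,r2:2,r3:7,r4:Add2
  c5: CDB Add1=13; issue SUB r0<-Add1  regs: r0:Add1,r1:Mul1,r2:2,r3:7,r4:Add2
  c6: CDB Add2=-4; issue MUL r3<-Mul2  regs: r0:Add1,r1:Mul1,r2:2,r3:Mul2,r4:-4
  c7: issue SUB r1<-Add2  regs: r0:Add1,r1:Add2,r2:2,r3:Mul2,r4:-4
  c8: CDB Mul1=49; stall  regs: r0:Add1,r1:Add2,r2:2,r3:Mul2,r4:-4
  c9: stall  regs: r0:Add1,r1:Add2,r2:2,r3:Mul2,r4:-4
  c10: CDB Add1=43; issue SUB r3<-Add1  regs: r0:43,r1:Add2,r2:2,r3:Add1,r4:-4
  c11: -  regs: r0:43,r1:Add2,r2:2,r3:Add1,r4:-4

STATUS = VALUE 43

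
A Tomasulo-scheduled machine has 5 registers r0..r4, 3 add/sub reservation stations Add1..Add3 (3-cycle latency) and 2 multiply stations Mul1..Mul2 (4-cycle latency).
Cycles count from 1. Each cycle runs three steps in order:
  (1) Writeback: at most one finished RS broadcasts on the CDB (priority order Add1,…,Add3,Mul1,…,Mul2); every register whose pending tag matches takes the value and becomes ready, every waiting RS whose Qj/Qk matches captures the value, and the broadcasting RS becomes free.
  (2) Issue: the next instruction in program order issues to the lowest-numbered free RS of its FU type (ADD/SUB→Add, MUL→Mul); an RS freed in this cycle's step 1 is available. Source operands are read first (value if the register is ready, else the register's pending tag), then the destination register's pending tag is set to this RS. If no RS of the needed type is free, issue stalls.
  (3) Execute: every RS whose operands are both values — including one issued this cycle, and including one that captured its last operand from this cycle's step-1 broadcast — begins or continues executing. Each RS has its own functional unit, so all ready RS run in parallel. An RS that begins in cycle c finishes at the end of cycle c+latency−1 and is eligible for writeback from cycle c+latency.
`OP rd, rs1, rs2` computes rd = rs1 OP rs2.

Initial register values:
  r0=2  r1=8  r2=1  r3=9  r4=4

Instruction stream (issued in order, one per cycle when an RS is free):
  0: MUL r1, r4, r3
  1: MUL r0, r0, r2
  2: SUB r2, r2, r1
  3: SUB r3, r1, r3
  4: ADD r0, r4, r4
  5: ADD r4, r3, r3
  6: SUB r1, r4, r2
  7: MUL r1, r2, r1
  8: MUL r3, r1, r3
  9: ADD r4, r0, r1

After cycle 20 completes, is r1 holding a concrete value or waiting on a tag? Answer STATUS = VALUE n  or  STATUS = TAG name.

  c1: issue MUL r1<-Mul1  regs: r0:2,r1:Mul1,r2:1,r3:9,r4:4
  c2: issue MUL r0<-Mul2  regs: r0:Mul2,r1:Mul1,r2:1,r3:9,r4:4
  c3: issue SUB r2<-Add1  regs: r0:Mul2,r1:Mul1,r2:Add1,r3:9,r4:4
  c4: issue SUB r3<-Add2  regs: r0:Mul2,r1:Mul1,r2:Add1,r3:Add2,r4:4
  c5: CDB Mul1=36; issue ADD r0<-Add3  regs: r0:Add3,r1:36,r2:Add1,r3:Add2,r4:4
  c6: CDB Mul2=2; stall  regs: r0:Add3,r1:36,r2:Add1,r3:Add2,r4:4
  c7: stall  regs: r0:Add3,r1:36,r2:Add1,r3:Add2,r4:4
  c8: CDB Add1=-35; issue ADD r4<-Add1  regs: r0:Add3,r1:36,r2:-35,r3:Add2,r4:Add1
  c9: CDB Add2=27; issue SUB r1<-Add2  regs: r0:Add3,r1:Add2,r2:-35,r3:27,r4:Add1
  c10: CDB Add3=8; issue MUL r1<-Mul1  regs: r0:8,r1:Mul1,r2:-35,r3:27,r4:Add1
  c11: issue MUL r3<-Mul2  regs: r0:8,r1:Mul1,r2:-35,r3:Mul2,r4:Add1
  c12: CDB Add1=54; issue ADD r4<-Add1  regs: r0:8,r1:Mul1,r2:-35,r3:Mul2,r4:Add1
  c13: -  regs: r0:8,r1:Mul1,r2:-35,r3:Mul2,r4:Add1
  c14: -  regs: r0:8,r1:Mul1,r2:-35,r3:Mul2,r4:Add1
  c15: CDB Add2=89  regs: r0:8,r1:Mul1,r2:-35,r3:Mul2,r4:Add1
  c16: -  regs: r0:8,r1:Mul1,r2:-35,r3:Mul2,r4:Add1
  c17: -  regs: r0:8,r1:Mul1,r2:-35,r3:Mul2,r4:Add1
  c18: -  regs: r0:8,r1:Mul1,r2:-35,r3:Mul2,r4:Add1
  c19: CDB Mul1=-3115  regs: r0:8,r1:-3115,r2:-35,r3:Mul2,r4:Add1
  c20: -  regs: r0:8,r1:-3115,r2:-35,r3:Mul2,r4:Add1

STATUS = VALUE -3115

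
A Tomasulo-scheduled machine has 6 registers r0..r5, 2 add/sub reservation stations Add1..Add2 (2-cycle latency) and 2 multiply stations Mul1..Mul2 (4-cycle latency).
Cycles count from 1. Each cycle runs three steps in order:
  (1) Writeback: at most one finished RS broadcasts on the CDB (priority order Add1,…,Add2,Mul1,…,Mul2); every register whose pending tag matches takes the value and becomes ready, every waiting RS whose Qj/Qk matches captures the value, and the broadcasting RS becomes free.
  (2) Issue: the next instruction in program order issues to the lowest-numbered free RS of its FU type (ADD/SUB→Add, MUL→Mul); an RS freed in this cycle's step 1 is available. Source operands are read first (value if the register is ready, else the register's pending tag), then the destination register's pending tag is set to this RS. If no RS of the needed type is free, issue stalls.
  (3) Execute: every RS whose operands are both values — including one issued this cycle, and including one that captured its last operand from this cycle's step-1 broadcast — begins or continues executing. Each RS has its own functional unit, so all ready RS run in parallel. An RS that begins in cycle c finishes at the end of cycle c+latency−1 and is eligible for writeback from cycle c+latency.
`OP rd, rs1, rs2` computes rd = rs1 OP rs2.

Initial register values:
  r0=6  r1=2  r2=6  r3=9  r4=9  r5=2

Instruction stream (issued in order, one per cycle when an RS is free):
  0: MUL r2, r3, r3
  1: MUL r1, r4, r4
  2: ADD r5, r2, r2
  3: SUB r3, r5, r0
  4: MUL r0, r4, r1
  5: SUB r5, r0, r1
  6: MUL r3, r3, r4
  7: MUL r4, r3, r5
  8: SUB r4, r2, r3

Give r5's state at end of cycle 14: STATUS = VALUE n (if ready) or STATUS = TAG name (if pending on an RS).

c1: issue MUL r2<-Mul1 | r0:6,r1:2,r2:Mul1,r3:9,r4:9,r5:2
c2: issue MUL r1<-Mul2 | r0:6,r1:Mul2,r2:Mul1,r3:9,r4:9,r5:2
c3: issue ADD r5<-Add1 | r0:6,r1:Mul2,r2:Mul1,r3:9,r4:9,r5:Add1
c4: issue SUB r3<-Add2 | r0:6,r1:Mul2,r2:Mul1,r3:Add2,r4:9,r5:Add1
c5: CDB Mul1=81; issue MUL r0<-Mul1 | r0:Mul1,r1:Mul2,r2:81,r3:Add2,r4:9,r5:Add1
c6: CDB Mul2=81; stall | r0:Mul1,r1:81,r2:81,r3:Add2,r4:9,r5:Add1
c7: CDB Add1=162; issue SUB r5<-Add1 | r0:Mul1,r1:81,r2:81,r3:Add2,r4:9,r5:Add1
c8: issue MUL r3<-Mul2 | r0:Mul1,r1:81,r2:81,r3:Mul2,r4:9,r5:Add1
c9: CDB Add2=156; stall | r0:Mul1,r1:81,r2:81,r3:Mul2,r4:9,r5:Add1
c10: CDB Mul1=729; issue MUL r4<-Mul1 | r0:729,r1:81,r2:81,r3:Mul2,r4:Mul1,r5:Add1
c11: issue SUB r4<-Add2 | r0:729,r1:81,r2:81,r3:Mul2,r4:Add2,r5:Add1
c12: CDB Add1=648 | r0:729,r1:81,r2:81,r3:Mul2,r4:Add2,r5:648
c13: CDB Mul2=1404 | r0:729,r1:81,r2:81,r3:1404,r4:Add2,r5:648
c14: - | r0:729,r1:81,r2:81,r3:1404,r4:Add2,r5:648

STATUS = VALUE 648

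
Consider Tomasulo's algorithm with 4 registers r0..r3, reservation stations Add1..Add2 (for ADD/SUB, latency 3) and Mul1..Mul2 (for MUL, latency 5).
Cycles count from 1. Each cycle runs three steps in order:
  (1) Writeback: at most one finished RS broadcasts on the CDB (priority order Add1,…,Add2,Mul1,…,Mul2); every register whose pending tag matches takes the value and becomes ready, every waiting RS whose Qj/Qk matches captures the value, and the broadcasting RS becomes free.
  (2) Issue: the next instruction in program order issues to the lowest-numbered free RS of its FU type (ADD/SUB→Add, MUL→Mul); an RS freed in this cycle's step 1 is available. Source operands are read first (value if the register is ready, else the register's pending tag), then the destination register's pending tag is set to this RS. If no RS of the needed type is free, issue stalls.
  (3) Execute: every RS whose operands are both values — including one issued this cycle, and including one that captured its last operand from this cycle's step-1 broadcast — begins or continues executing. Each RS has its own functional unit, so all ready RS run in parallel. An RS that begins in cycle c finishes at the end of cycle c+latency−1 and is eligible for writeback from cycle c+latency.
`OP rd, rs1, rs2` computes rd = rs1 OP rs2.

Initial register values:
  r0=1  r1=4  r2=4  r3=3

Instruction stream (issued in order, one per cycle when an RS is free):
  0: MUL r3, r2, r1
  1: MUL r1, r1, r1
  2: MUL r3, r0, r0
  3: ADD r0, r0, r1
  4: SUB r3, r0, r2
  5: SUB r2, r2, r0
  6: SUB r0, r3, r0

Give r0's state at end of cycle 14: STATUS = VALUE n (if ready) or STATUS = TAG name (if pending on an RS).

STATUS = TAG Add1

  c1: issue MUL r3<-Mul1  regs: r0:1,r1:4,r2:4,r3:Mul1
  c2: issue MUL r1<-Mul2  regs: r0:1,r1:Mul2,r2:4,r3:Mul1
  c3: stall  regs: r0:1,r1:Mul2,r2:4,r3:Mul1
  c4: stall  regs: r0:1,r1:Mul2,r2:4,r3:Mul1
  c5: stall  regs: r0:1,r1:Mul2,r2:4,r3:Mul1
  c6: CDB Mul1=16; issue MUL r3<-Mul1  regs: r0:1,r1:Mul2,r2:4,r3:Mul1
  c7: CDB Mul2=16; issue ADD r0<-Add1  regs: r0:Add1,r1:16,r2:4,r3:Mul1
  c8: issue SUB r3<-Add2  regs: r0:Add1,r1:16,r2:4,r3:Add2
  c9: stall  regs: r0:Add1,r1:16,r2:4,r3:Add2
  c10: CDB Add1=17; issue SUB r2<-Add1  regs: r0:17,r1:16,r2:Add1,r3:Add2
  c11: CDB Mul1=1; stall  regs: r0:17,r1:16,r2:Add1,r3:Add2
  c12: stall  regs: r0:17,r1:16,r2:Add1,r3:Add2
  c13: CDB Add1=-13; issue SUB r0<-Add1  regs: r0:Add1,r1:16,r2:-13,r3:Add2
  c14: CDB Add2=13  regs: r0:Add1,r1:16,r2:-13,r3:13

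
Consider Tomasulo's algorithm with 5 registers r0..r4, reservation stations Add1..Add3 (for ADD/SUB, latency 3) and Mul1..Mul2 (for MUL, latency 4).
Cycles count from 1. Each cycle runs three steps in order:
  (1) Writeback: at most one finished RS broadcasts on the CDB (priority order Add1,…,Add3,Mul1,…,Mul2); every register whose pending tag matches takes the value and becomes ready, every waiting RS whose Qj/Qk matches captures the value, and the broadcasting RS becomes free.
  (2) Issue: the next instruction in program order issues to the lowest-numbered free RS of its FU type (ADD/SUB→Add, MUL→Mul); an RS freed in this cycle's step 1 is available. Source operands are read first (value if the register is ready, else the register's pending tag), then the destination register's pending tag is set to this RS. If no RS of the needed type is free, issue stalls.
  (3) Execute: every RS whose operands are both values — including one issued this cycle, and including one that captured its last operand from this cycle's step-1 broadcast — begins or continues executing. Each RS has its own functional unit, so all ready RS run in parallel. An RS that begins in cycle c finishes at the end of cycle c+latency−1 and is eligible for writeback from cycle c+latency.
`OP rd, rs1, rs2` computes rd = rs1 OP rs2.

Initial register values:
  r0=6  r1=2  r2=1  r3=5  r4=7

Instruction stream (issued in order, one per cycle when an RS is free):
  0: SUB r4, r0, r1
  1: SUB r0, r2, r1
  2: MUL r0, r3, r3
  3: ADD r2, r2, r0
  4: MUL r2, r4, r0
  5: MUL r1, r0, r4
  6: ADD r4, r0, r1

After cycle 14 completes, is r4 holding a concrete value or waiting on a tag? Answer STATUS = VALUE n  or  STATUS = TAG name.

cycle 1: issue SUB r4<-Add1 // r0:6,r1:2,r2:1,r3:5,r4:Add1
cycle 2: issue SUB r0<-Add2 // r0:Add2,r1:2,r2:1,r3:5,r4:Add1
cycle 3: issue MUL r0<-Mul1 // r0:Mul1,r1:2,r2:1,r3:5,r4:Add1
cycle 4: CDB Add1=4; issue ADD r2<-Add1 // r0:Mul1,r1:2,r2:Add1,r3:5,r4:4
cycle 5: CDB Add2=-1; issue MUL r2<-Mul2 // r0:Mul1,r1:2,r2:Mul2,r3:5,r4:4
cycle 6: stall // r0:Mul1,r1:2,r2:Mul2,r3:5,r4:4
cycle 7: CDB Mul1=25; issue MUL r1<-Mul1 // r0:25,r1:Mul1,r2:Mul2,r3:5,r4:4
cycle 8: issue ADD r4<-Add2 // r0:25,r1:Mul1,r2:Mul2,r3:5,r4:Add2
cycle 9: - // r0:25,r1:Mul1,r2:Mul2,r3:5,r4:Add2
cycle 10: CDB Add1=26 // r0:25,r1:Mul1,r2:Mul2,r3:5,r4:Add2
cycle 11: CDB Mul1=100 // r0:25,r1:100,r2:Mul2,r3:5,r4:Add2
cycle 12: CDB Mul2=100 // r0:25,r1:100,r2:100,r3:5,r4:Add2
cycle 13: - // r0:25,r1:100,r2:100,r3:5,r4:Add2
cycle 14: CDB Add2=125 // r0:25,r1:100,r2:100,r3:5,r4:125

STATUS = VALUE 125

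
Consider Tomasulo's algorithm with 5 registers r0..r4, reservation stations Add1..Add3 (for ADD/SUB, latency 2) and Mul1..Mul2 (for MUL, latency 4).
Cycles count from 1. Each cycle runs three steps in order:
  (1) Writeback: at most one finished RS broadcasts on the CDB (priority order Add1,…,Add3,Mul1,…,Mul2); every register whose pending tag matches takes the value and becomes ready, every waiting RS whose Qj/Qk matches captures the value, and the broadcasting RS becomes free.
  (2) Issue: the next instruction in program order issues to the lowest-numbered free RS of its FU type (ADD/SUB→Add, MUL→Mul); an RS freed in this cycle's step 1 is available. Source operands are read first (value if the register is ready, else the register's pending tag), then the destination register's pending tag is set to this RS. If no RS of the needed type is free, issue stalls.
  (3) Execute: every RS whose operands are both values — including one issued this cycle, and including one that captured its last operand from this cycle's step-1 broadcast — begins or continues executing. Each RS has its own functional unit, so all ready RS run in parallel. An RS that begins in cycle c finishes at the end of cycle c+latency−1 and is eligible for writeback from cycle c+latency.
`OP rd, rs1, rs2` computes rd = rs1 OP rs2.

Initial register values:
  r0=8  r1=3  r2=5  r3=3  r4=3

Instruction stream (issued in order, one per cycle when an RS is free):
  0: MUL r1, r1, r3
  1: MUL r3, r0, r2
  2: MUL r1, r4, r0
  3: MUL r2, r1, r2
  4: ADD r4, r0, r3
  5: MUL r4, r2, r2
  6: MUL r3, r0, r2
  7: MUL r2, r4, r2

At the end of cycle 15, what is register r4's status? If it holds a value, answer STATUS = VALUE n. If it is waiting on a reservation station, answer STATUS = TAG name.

c1: issue MUL r1<-Mul1 | r0:8,r1:Mul1,r2:5,r3:3,r4:3
c2: issue MUL r3<-Mul2 | r0:8,r1:Mul1,r2:5,r3:Mul2,r4:3
c3: stall | r0:8,r1:Mul1,r2:5,r3:Mul2,r4:3
c4: stall | r0:8,r1:Mul1,r2:5,r3:Mul2,r4:3
c5: CDB Mul1=9; issue MUL r1<-Mul1 | r0:8,r1:Mul1,r2:5,r3:Mul2,r4:3
c6: CDB Mul2=40; issue MUL r2<-Mul2 | r0:8,r1:Mul1,r2:Mul2,r3:40,r4:3
c7: issue ADD r4<-Add1 | r0:8,r1:Mul1,r2:Mul2,r3:40,r4:Add1
c8: stall | r0:8,r1:Mul1,r2:Mul2,r3:40,r4:Add1
c9: CDB Add1=48; stall | r0:8,r1:Mul1,r2:Mul2,r3:40,r4:48
c10: CDB Mul1=24; issue MUL r4<-Mul1 | r0:8,r1:24,r2:Mul2,r3:40,r4:Mul1
c11: stall | r0:8,r1:24,r2:Mul2,r3:40,r4:Mul1
c12: stall | r0:8,r1:24,r2:Mul2,r3:40,r4:Mul1
c13: stall | r0:8,r1:24,r2:Mul2,r3:40,r4:Mul1
c14: CDB Mul2=120; issue MUL r3<-Mul2 | r0:8,r1:24,r2:120,r3:Mul2,r4:Mul1
c15: stall | r0:8,r1:24,r2:120,r3:Mul2,r4:Mul1

STATUS = TAG Mul1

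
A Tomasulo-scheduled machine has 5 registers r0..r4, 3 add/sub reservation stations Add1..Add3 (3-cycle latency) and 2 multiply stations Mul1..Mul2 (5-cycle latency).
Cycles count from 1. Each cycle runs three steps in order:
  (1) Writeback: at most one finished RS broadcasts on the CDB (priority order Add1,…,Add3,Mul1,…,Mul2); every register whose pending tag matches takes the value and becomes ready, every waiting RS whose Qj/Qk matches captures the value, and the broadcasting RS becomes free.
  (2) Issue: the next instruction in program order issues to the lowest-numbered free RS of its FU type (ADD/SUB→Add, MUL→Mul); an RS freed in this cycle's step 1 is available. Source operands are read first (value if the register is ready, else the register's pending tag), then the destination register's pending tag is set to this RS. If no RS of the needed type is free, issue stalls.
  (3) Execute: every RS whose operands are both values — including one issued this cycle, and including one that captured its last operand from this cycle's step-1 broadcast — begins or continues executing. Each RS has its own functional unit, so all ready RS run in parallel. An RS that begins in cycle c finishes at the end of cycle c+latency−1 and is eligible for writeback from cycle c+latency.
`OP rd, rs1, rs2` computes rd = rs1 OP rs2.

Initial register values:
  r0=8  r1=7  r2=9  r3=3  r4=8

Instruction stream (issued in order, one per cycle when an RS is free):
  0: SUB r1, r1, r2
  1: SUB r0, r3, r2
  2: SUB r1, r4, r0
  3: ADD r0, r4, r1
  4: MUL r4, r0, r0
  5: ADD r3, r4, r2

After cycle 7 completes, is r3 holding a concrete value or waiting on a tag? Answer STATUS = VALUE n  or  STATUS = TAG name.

STATUS = TAG Add2

  c1: issue SUB r1<-Add1  regs: r0:8,r1:Add1,r2:9,r3:3,r4:8
  c2: issue SUB r0<-Add2  regs: r0:Add2,r1:Add1,r2:9,r3:3,r4:8
  c3: issue SUB r1<-Add3  regs: r0:Add2,r1:Add3,r2:9,r3:3,r4:8
  c4: CDB Add1=-2; issue ADD r0<-Add1  regs: r0:Add1,r1:Add3,r2:9,r3:3,r4:8
  c5: CDB Add2=-6; issue MUL r4<-Mul1  regs: r0:Add1,r1:Add3,r2:9,r3:3,r4:Mul1
  c6: issue ADD r3<-Add2  regs: r0:Add1,r1:Add3,r2:9,r3:Add2,r4:Mul1
  c7: -  regs: r0:Add1,r1:Add3,r2:9,r3:Add2,r4:Mul1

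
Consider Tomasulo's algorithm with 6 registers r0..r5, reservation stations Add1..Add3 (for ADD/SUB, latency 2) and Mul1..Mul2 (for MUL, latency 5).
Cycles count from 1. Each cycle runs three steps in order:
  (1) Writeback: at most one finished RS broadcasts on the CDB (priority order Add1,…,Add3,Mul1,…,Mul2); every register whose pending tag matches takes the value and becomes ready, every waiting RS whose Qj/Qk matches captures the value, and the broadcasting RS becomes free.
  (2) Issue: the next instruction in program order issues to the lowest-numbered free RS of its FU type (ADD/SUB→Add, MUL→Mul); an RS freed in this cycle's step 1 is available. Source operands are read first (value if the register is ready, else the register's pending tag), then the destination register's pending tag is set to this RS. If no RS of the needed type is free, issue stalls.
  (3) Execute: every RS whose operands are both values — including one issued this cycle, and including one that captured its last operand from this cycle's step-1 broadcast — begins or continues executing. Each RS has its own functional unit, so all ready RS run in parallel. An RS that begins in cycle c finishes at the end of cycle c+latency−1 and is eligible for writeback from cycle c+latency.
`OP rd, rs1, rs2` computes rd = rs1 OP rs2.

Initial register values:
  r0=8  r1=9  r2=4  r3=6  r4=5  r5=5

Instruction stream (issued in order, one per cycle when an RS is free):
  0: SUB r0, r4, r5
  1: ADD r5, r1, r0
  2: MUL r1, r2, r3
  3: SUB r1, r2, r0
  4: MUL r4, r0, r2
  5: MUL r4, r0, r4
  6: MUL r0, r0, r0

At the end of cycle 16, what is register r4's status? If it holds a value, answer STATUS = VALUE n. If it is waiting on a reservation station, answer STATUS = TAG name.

STATUS = VALUE 0

c1: issue SUB r0<-Add1 | r0:Add1,r1:9,r2:4,r3:6,r4:5,r5:5
c2: issue ADD r5<-Add2 | r0:Add1,r1:9,r2:4,r3:6,r4:5,r5:Add2
c3: CDB Add1=0; issue MUL r1<-Mul1 | r0:0,r1:Mul1,r2:4,r3:6,r4:5,r5:Add2
c4: issue SUB r1<-Add1 | r0:0,r1:Add1,r2:4,r3:6,r4:5,r5:Add2
c5: CDB Add2=9; issue MUL r4<-Mul2 | r0:0,r1:Add1,r2:4,r3:6,r4:Mul2,r5:9
c6: CDB Add1=4; stall | r0:0,r1:4,r2:4,r3:6,r4:Mul2,r5:9
c7: stall | r0:0,r1:4,r2:4,r3:6,r4:Mul2,r5:9
c8: CDB Mul1=24; issue MUL r4<-Mul1 | r0:0,r1:4,r2:4,r3:6,r4:Mul1,r5:9
c9: stall | r0:0,r1:4,r2:4,r3:6,r4:Mul1,r5:9
c10: CDB Mul2=0; issue MUL r0<-Mul2 | r0:Mul2,r1:4,r2:4,r3:6,r4:Mul1,r5:9
c11: - | r0:Mul2,r1:4,r2:4,r3:6,r4:Mul1,r5:9
c12: - | r0:Mul2,r1:4,r2:4,r3:6,r4:Mul1,r5:9
c13: - | r0:Mul2,r1:4,r2:4,r3:6,r4:Mul1,r5:9
c14: - | r0:Mul2,r1:4,r2:4,r3:6,r4:Mul1,r5:9
c15: CDB Mul1=0 | r0:Mul2,r1:4,r2:4,r3:6,r4:0,r5:9
c16: CDB Mul2=0 | r0:0,r1:4,r2:4,r3:6,r4:0,r5:9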